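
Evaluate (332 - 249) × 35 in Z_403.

332 - 249 = 83
83 × 35 = 2905 ≡ 84 (mod 403)

84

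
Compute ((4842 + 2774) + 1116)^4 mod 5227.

4842 + 2774 = 7616 ≡ 2389 (mod 5227)
2389 + 1116 = 3505
(3505)^4 ≡ 3027 (mod 5227)

3027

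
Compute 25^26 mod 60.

25

Compute successive squares:
25^1 ≡ 25 (mod 60)
25^2 ≡ 25^2 = 625 ≡ 25 (mod 60)
25^4 ≡ 25^2 = 625 ≡ 25 (mod 60)
25^8 ≡ 25^2 = 625 ≡ 25 (mod 60)
25^16 ≡ 25^2 = 625 ≡ 25 (mod 60)
25^26 = 25^16 × 25^8 × 25^2 ≡ 25 × 25 × 25 (mod 60).
Accumulate the product:
25 × 25 = 625 ≡ 25
25 × 25 = 625 ≡ 25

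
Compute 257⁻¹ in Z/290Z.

290 = 1*257 + 33
257 = 7*33 + 26
33 = 1*26 + 7
26 = 3*7 + 5
7 = 1*5 + 2
5 = 2*2 + 1
2 = 2*1 + 0
gcd(257, 290) = 1, so the inverse exists.
Back-substitute for 1:
1 = 1*5 − 2*2
  = −2*7 + 3*5
  = 3*26 − 11*7
  = −11*33 + 14*26
  = 14*257 − 109*33
  = −109*290 + 123*257
So 257⁻¹ ≡ 123 (mod 290).

123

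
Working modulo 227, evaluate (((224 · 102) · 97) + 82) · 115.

224 · 102 = 22848 ≡ 148 (mod 227)
148 · 97 = 14356 ≡ 55 (mod 227)
55 + 82 = 137
137 · 115 = 15755 ≡ 92 (mod 227)

92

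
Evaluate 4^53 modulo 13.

Using repeated squaring:
4^1 ≡ 4 (mod 13)
4^2 ≡ 4^2 = 16 ≡ 3 (mod 13)
4^4 ≡ 3^2 = 9 (mod 13)
4^8 ≡ 9^2 = 81 ≡ 3 (mod 13)
4^16 ≡ 3^2 = 9 (mod 13)
4^32 ≡ 9^2 = 81 ≡ 3 (mod 13)
4^53 = 4^32 * 4^16 * 4^4 * 4^1 ≡ 3 * 9 * 9 * 4 (mod 13).
Accumulate the product:
3 * 9 = 27 ≡ 1
1 * 9 = 9
9 * 4 = 36 ≡ 10

10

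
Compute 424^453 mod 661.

139

453 in binary is 111000101, i.e. 453 = 256 + 128 + 64 + 4 + 1.
424^1 ≡ 424 (mod 661)
424^2 ≡ 424^2 = 179776 ≡ 645 (mod 661)
424^4 ≡ 645^2 = 416025 ≡ 256 (mod 661)
424^8 ≡ 256^2 = 65536 ≡ 97 (mod 661)
424^16 ≡ 97^2 = 9409 ≡ 155 (mod 661)
424^32 ≡ 155^2 = 24025 ≡ 229 (mod 661)
424^64 ≡ 229^2 = 52441 ≡ 222 (mod 661)
424^128 ≡ 222^2 = 49284 ≡ 370 (mod 661)
424^256 ≡ 370^2 = 136900 ≡ 73 (mod 661)
424^453 = 424^256 · 424^128 · 424^64 · 424^4 · 424^1 ≡ 73 · 370 · 222 · 256 · 424 (mod 661).
Accumulate the product:
73 · 370 = 27010 ≡ 570
570 · 222 = 126540 ≡ 289
289 · 256 = 73984 ≡ 613
613 · 424 = 259912 ≡ 139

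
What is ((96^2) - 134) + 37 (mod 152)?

(96)^2 ≡ 96 (mod 152)
96 - 134 = -38 ≡ 114 (mod 152)
114 + 37 = 151

151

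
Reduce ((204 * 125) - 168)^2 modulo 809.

98

204 * 125 = 25500 ≡ 421 (mod 809)
421 - 168 = 253
(253)^2 ≡ 98 (mod 809)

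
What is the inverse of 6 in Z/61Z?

61 = 10×6 + 1
6 = 6×1 + 0
gcd(6, 61) = 1, so the inverse exists.
Back-substitute for 1:
1 = 1×61 − 10×6
So 6⁻¹ ≡ −10 ≡ 51 (mod 61).

51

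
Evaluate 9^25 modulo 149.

118

Compute successive squares:
9^1 ≡ 9 (mod 149)
9^2 ≡ 9^2 = 81 (mod 149)
9^4 ≡ 81^2 = 6561 ≡ 5 (mod 149)
9^8 ≡ 5^2 = 25 (mod 149)
9^16 ≡ 25^2 = 625 ≡ 29 (mod 149)
9^25 = 9^16 * 9^8 * 9^1 ≡ 29 * 25 * 9 (mod 149).
Accumulate the product:
29 * 25 = 725 ≡ 129
129 * 9 = 1161 ≡ 118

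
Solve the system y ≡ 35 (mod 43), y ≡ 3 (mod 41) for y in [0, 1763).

1110

43⁻¹ mod 41: 43·21 ≡ 1 (mod 41), so 43⁻¹ ≡ 21.
y = 35 + 43·((3 − 35)·21 mod 41) = 35 + 43·25 = 1110.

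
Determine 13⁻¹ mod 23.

16

Apply the Euclidean algorithm and back-substitute:
23 = 1·13 + 10
13 = 1·10 + 3
10 = 3·3 + 1
3 = 3·1 + 0
gcd(13, 23) = 1, so the inverse exists.
Bézout: 1 = 4·23 − 7·13.
So 13⁻¹ ≡ −7 ≡ 16 (mod 23).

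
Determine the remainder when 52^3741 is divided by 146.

22

Compute successive squares:
3741 in binary is 111010011101, i.e. 3741 = 2048 + 1024 + 512 + 128 + 16 + 8 + 4 + 1.
52^1 ≡ 52 (mod 146)
52^2 ≡ 52^2 = 2704 ≡ 76 (mod 146)
52^4 ≡ 76^2 = 5776 ≡ 82 (mod 146)
52^8 ≡ 82^2 = 6724 ≡ 8 (mod 146)
52^16 ≡ 8^2 = 64 (mod 146)
52^32 ≡ 64^2 = 4096 ≡ 8 (mod 146)
52^64 ≡ 8^2 = 64 (mod 146)
52^128 ≡ 64^2 = 4096 ≡ 8 (mod 146)
52^256 ≡ 8^2 = 64 (mod 146)
52^512 ≡ 64^2 = 4096 ≡ 8 (mod 146)
52^1024 ≡ 8^2 = 64 (mod 146)
52^2048 ≡ 64^2 = 4096 ≡ 8 (mod 146)
52^3741 = 52^2048 × 52^1024 × 52^512 × 52^128 × 52^16 × 52^8 × 52^4 × 52^1 ≡ 8 × 64 × 8 × 8 × 64 × 8 × 82 × 52 (mod 146).
Accumulate the product:
8 × 64 = 512 ≡ 74
74 × 8 = 592 ≡ 8
8 × 8 = 64
64 × 64 = 4096 ≡ 8
8 × 8 = 64
64 × 82 = 5248 ≡ 138
138 × 52 = 7176 ≡ 22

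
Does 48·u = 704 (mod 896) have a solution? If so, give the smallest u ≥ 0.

52

gcd(48, 896) = 16, and 16 | 704, so solutions exist.
Divide through by 16: 3·u ≡ 44 (mod 56).
3⁻¹ ≡ 19 (mod 56).
u ≡ 19·44 ≡ 52 (mod 56).
The smallest non-negative solution is u = 52.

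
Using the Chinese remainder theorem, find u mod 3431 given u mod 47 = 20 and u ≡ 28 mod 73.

1853

47⁻¹ mod 73: 47×14 ≡ 1 (mod 73), so 47⁻¹ ≡ 14.
u = 20 + 47×((28 − 20)×14 mod 73) = 20 + 47×39 = 1853.
Check: 1853 mod 47 = 20, 1853 mod 73 = 28. ✓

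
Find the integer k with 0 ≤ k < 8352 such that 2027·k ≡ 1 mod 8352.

8352 = 4*2027 + 244
2027 = 8*244 + 75
244 = 3*75 + 19
75 = 3*19 + 18
19 = 1*18 + 1
18 = 18*1 + 0
gcd(2027, 8352) = 1, so the inverse exists.
Bézout: 1 = 108*8352 − 445*2027.
So 2027⁻¹ ≡ −445 ≡ 7907 (mod 8352).

7907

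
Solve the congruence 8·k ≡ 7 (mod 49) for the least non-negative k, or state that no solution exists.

7

gcd(8, 49) = 1, so a unique solution mod 49 exists.
8⁻¹ ≡ 43 (mod 49).
k ≡ 43·7 ≡ 7 (mod 49).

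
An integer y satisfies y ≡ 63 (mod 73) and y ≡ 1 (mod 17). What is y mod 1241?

73⁻¹ mod 17: 73*7 ≡ 1 (mod 17), so 73⁻¹ ≡ 7.
y = 63 + 73*((1 − 63)*7 mod 17) = 63 + 73*8 = 647.
Check: 647 mod 73 = 63, 647 mod 17 = 1. ✓

647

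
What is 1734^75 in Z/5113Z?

1644

By square-and-multiply:
75 in binary is 1001011, i.e. 75 = 64 + 8 + 2 + 1.
1734^1 ≡ 1734 (mod 5113)
1734^2 ≡ 1734^2 = 3006756 ≡ 312 (mod 5113)
1734^4 ≡ 312^2 = 97344 ≡ 197 (mod 5113)
1734^8 ≡ 197^2 = 38809 ≡ 3018 (mod 5113)
1734^16 ≡ 3018^2 = 9108324 ≡ 2071 (mod 5113)
1734^32 ≡ 2071^2 = 4289041 ≡ 4347 (mod 5113)
1734^64 ≡ 4347^2 = 18896409 ≡ 3874 (mod 5113)
1734^75 = 1734^64 * 1734^8 * 1734^2 * 1734^1 ≡ 3874 * 3018 * 312 * 1734 (mod 5113).
Accumulate the product:
3874 * 3018 = 11691732 ≡ 3414
3414 * 312 = 1065168 ≡ 1664
1664 * 1734 = 2885376 ≡ 1644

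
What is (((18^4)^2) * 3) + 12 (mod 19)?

(18)^4 ≡ 1 (mod 19)
(1)^2 ≡ 1 (mod 19)
1 * 3 = 3
3 + 12 = 15

15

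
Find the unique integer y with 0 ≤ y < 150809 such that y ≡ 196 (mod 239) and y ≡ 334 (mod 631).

85519

239⁻¹ mod 631: 239*565 ≡ 1 (mod 631), so 239⁻¹ ≡ 565.
y = 196 + 239*((334 − 196)*565 mod 631) = 196 + 239*357 = 85519.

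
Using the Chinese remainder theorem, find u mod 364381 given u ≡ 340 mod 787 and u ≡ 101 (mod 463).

787⁻¹ mod 463: 787·453 ≡ 1 (mod 463), so 787⁻¹ ≡ 453.
u = 340 + 787·((101 − 340)·453 mod 463) = 340 + 787·75 = 59365.

59365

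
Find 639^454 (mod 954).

891

639^1 ≡ 639 (mod 954)
639^2 ≡ 639^2 = 408321 ≡ 9 (mod 954)
639^4 ≡ 9^2 = 81 (mod 954)
639^8 ≡ 81^2 = 6561 ≡ 837 (mod 954)
639^16 ≡ 837^2 = 700569 ≡ 333 (mod 954)
639^32 ≡ 333^2 = 110889 ≡ 225 (mod 954)
639^64 ≡ 225^2 = 50625 ≡ 63 (mod 954)
639^128 ≡ 63^2 = 3969 ≡ 153 (mod 954)
639^256 ≡ 153^2 = 23409 ≡ 513 (mod 954)
639^454 = 639^256 × 639^128 × 639^64 × 639^4 × 639^2 ≡ 513 × 153 × 63 × 81 × 9 (mod 954).
Accumulate the product:
513 × 153 = 78489 ≡ 261
261 × 63 = 16443 ≡ 225
225 × 81 = 18225 ≡ 99
99 × 9 = 891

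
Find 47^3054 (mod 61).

By square-and-multiply:
3054 in binary is 101111101110, i.e. 3054 = 2048 + 512 + 256 + 128 + 64 + 32 + 8 + 4 + 2.
47^1 ≡ 47 (mod 61)
47^2 ≡ 47^2 = 2209 ≡ 13 (mod 61)
47^4 ≡ 13^2 = 169 ≡ 47 (mod 61)
47^8 ≡ 47^2 = 2209 ≡ 13 (mod 61)
47^16 ≡ 13^2 = 169 ≡ 47 (mod 61)
47^32 ≡ 47^2 = 2209 ≡ 13 (mod 61)
47^64 ≡ 13^2 = 169 ≡ 47 (mod 61)
47^128 ≡ 47^2 = 2209 ≡ 13 (mod 61)
47^256 ≡ 13^2 = 169 ≡ 47 (mod 61)
47^512 ≡ 47^2 = 2209 ≡ 13 (mod 61)
47^1024 ≡ 13^2 = 169 ≡ 47 (mod 61)
47^2048 ≡ 47^2 = 2209 ≡ 13 (mod 61)
47^3054 = 47^2048 × 47^512 × 47^256 × 47^128 × 47^64 × 47^32 × 47^8 × 47^4 × 47^2 ≡ 13 × 13 × 47 × 13 × 47 × 13 × 13 × 47 × 13 (mod 61).
Accumulate the product:
13 × 13 = 169 ≡ 47
47 × 47 = 2209 ≡ 13
13 × 13 = 169 ≡ 47
47 × 47 = 2209 ≡ 13
13 × 13 = 169 ≡ 47
47 × 13 = 611 ≡ 1
1 × 47 = 47
47 × 13 = 611 ≡ 1

1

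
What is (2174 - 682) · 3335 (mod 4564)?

1060

2174 - 682 = 1492
1492 · 3335 = 4975820 ≡ 1060 (mod 4564)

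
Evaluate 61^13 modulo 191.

56

13 in binary is 1101, i.e. 13 = 8 + 4 + 1.
61^1 ≡ 61 (mod 191)
61^2 ≡ 61^2 = 3721 ≡ 92 (mod 191)
61^4 ≡ 92^2 = 8464 ≡ 60 (mod 191)
61^8 ≡ 60^2 = 3600 ≡ 162 (mod 191)
61^13 = 61^8 · 61^4 · 61^1 ≡ 162 · 60 · 61 (mod 191).
Accumulate the product:
162 · 60 = 9720 ≡ 170
170 · 61 = 10370 ≡ 56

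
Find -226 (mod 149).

-226 = -2*149 + 72, so -226 ≡ 72 (mod 149).

72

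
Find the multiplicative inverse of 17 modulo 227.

Apply the Euclidean algorithm and back-substitute:
227 = 13·17 + 6
17 = 2·6 + 5
6 = 1·5 + 1
5 = 5·1 + 0
gcd(17, 227) = 1, so the inverse exists.
Bézout: 1 = 3·227 − 40·17.
So 17⁻¹ ≡ −40 ≡ 187 (mod 227).

187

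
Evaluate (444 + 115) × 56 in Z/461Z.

444 + 115 = 559 ≡ 98 (mod 461)
98 × 56 = 5488 ≡ 417 (mod 461)

417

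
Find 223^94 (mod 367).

94 in binary is 1011110, i.e. 94 = 64 + 16 + 8 + 4 + 2.
223^1 ≡ 223 (mod 367)
223^2 ≡ 223^2 = 49729 ≡ 184 (mod 367)
223^4 ≡ 184^2 = 33856 ≡ 92 (mod 367)
223^8 ≡ 92^2 = 8464 ≡ 23 (mod 367)
223^16 ≡ 23^2 = 529 ≡ 162 (mod 367)
223^32 ≡ 162^2 = 26244 ≡ 187 (mod 367)
223^64 ≡ 187^2 = 34969 ≡ 104 (mod 367)
223^94 = 223^64 * 223^16 * 223^8 * 223^4 * 223^2 ≡ 104 * 162 * 23 * 92 * 184 (mod 367).
Accumulate the product:
104 * 162 = 16848 ≡ 333
333 * 23 = 7659 ≡ 319
319 * 92 = 29348 ≡ 355
355 * 184 = 65320 ≡ 361

361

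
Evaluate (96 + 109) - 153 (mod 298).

96 + 109 = 205
205 - 153 = 52

52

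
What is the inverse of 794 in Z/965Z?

Apply the Euclidean algorithm and back-substitute:
965 = 1*794 + 171
794 = 4*171 + 110
171 = 1*110 + 61
110 = 1*61 + 49
61 = 1*49 + 12
49 = 4*12 + 1
12 = 12*1 + 0
gcd(794, 965) = 1, so the inverse exists.
Back-substitute for 1:
1 = 1*49 − 4*12
  = −4*61 + 5*49
  = 5*110 − 9*61
  = −9*171 + 14*110
  = 14*794 − 65*171
  = −65*965 + 79*794
So 794⁻¹ ≡ 79 (mod 965).

79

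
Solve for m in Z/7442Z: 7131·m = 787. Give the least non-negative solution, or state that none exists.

3539

gcd(7131, 7442) = 1, so a unique solution mod 7442 exists.
7131⁻¹ ≡ 5073 (mod 7442).
m ≡ 5073·787 ≡ 3539 (mod 7442).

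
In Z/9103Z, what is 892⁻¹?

8705

By the extended Euclidean algorithm:
9103 = 10·892 + 183
892 = 4·183 + 160
183 = 1·160 + 23
160 = 6·23 + 22
23 = 1·22 + 1
22 = 22·1 + 0
gcd(892, 9103) = 1, so the inverse exists.
Bézout: 1 = 39·9103 − 398·892.
So 892⁻¹ ≡ −398 ≡ 8705 (mod 9103).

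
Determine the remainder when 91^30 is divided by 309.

Compute successive squares:
30 in binary is 11110, i.e. 30 = 16 + 8 + 4 + 2.
91^1 ≡ 91 (mod 309)
91^2 ≡ 91^2 = 8281 ≡ 247 (mod 309)
91^4 ≡ 247^2 = 61009 ≡ 136 (mod 309)
91^8 ≡ 136^2 = 18496 ≡ 265 (mod 309)
91^16 ≡ 265^2 = 70225 ≡ 82 (mod 309)
91^30 = 91^16 · 91^8 · 91^4 · 91^2 ≡ 82 · 265 · 136 · 247 (mod 309).
Accumulate the product:
82 · 265 = 21730 ≡ 100
100 · 136 = 13600 ≡ 4
4 · 247 = 988 ≡ 61

61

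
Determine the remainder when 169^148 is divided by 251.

208

148 in binary is 10010100, i.e. 148 = 128 + 16 + 4.
169^1 ≡ 169 (mod 251)
169^2 ≡ 169^2 = 28561 ≡ 198 (mod 251)
169^4 ≡ 198^2 = 39204 ≡ 48 (mod 251)
169^8 ≡ 48^2 = 2304 ≡ 45 (mod 251)
169^16 ≡ 45^2 = 2025 ≡ 17 (mod 251)
169^32 ≡ 17^2 = 289 ≡ 38 (mod 251)
169^64 ≡ 38^2 = 1444 ≡ 189 (mod 251)
169^128 ≡ 189^2 = 35721 ≡ 79 (mod 251)
169^148 = 169^128 × 169^16 × 169^4 ≡ 79 × 17 × 48 (mod 251).
Accumulate the product:
79 × 17 = 1343 ≡ 88
88 × 48 = 4224 ≡ 208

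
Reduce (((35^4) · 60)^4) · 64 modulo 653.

(35)^4 ≡ 31 (mod 653)
31 · 60 = 1860 ≡ 554 (mod 653)
(554)^4 ≡ 36 (mod 653)
36 · 64 = 2304 ≡ 345 (mod 653)

345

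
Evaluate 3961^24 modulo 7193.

Compute successive squares:
3961^1 ≡ 3961 (mod 7193)
3961^2 ≡ 3961^2 = 15689521 ≡ 1588 (mod 7193)
3961^4 ≡ 1588^2 = 2521744 ≡ 4194 (mod 7193)
3961^8 ≡ 4194^2 = 17589636 ≡ 2751 (mod 7193)
3961^16 ≡ 2751^2 = 7568001 ≡ 965 (mod 7193)
3961^24 = 3961^16 × 3961^8 ≡ 965 × 2751 (mod 7193).
965 × 2751 = 2654715 ≡ 498 (mod 7193).

498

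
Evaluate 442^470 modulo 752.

192

Using repeated squaring:
470 in binary is 111010110, i.e. 470 = 256 + 128 + 64 + 16 + 4 + 2.
442^1 ≡ 442 (mod 752)
442^2 ≡ 442^2 = 195364 ≡ 596 (mod 752)
442^4 ≡ 596^2 = 355216 ≡ 272 (mod 752)
442^8 ≡ 272^2 = 73984 ≡ 288 (mod 752)
442^16 ≡ 288^2 = 82944 ≡ 224 (mod 752)
442^32 ≡ 224^2 = 50176 ≡ 544 (mod 752)
442^64 ≡ 544^2 = 295936 ≡ 400 (mod 752)
442^128 ≡ 400^2 = 160000 ≡ 576 (mod 752)
442^256 ≡ 576^2 = 331776 ≡ 144 (mod 752)
442^470 = 442^256 * 442^128 * 442^64 * 442^16 * 442^4 * 442^2 ≡ 144 * 576 * 400 * 224 * 272 * 596 (mod 752).
Accumulate the product:
144 * 576 = 82944 ≡ 224
224 * 400 = 89600 ≡ 112
112 * 224 = 25088 ≡ 272
272 * 272 = 73984 ≡ 288
288 * 596 = 171648 ≡ 192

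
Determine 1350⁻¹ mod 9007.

By the extended Euclidean algorithm:
9007 = 6×1350 + 907
1350 = 1×907 + 443
907 = 2×443 + 21
443 = 21×21 + 2
21 = 10×2 + 1
2 = 2×1 + 0
gcd(1350, 9007) = 1, so the inverse exists.
Back-substitute for 1:
1 = 1×21 − 10×2
  = −10×443 + 211×21
  = 211×907 − 432×443
  = −432×1350 + 643×907
  = 643×9007 − 4290×1350
So 1350⁻¹ ≡ −4290 ≡ 4717 (mod 9007).

4717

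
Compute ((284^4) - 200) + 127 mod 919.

633

(284)^4 ≡ 706 (mod 919)
706 - 200 = 506
506 + 127 = 633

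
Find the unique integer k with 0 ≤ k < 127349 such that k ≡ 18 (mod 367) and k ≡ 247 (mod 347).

367⁻¹ mod 347: 367×295 ≡ 1 (mod 347), so 367⁻¹ ≡ 295.
k = 18 + 367×((247 − 18)×295 mod 347) = 18 + 367×237 = 86997.

86997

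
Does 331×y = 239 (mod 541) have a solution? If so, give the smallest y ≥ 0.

460

gcd(331, 541) = 1, so a unique solution mod 541 exists.
331⁻¹ ≡ 389 (mod 541).
y ≡ 389×239 ≡ 460 (mod 541).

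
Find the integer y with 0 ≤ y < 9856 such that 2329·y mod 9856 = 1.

9856 = 4·2329 + 540
2329 = 4·540 + 169
540 = 3·169 + 33
169 = 5·33 + 4
33 = 8·4 + 1
4 = 4·1 + 0
gcd(2329, 9856) = 1, so the inverse exists.
Bézout: 1 = 565·9856 − 2391·2329.
So 2329⁻¹ ≡ −2391 ≡ 7465 (mod 9856).

7465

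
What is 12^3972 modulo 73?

64

By square-and-multiply:
3972 in binary is 111110000100, i.e. 3972 = 2048 + 1024 + 512 + 256 + 128 + 4.
12^1 ≡ 12 (mod 73)
12^2 ≡ 12^2 = 144 ≡ 71 (mod 73)
12^4 ≡ 71^2 = 5041 ≡ 4 (mod 73)
12^8 ≡ 4^2 = 16 (mod 73)
12^16 ≡ 16^2 = 256 ≡ 37 (mod 73)
12^32 ≡ 37^2 = 1369 ≡ 55 (mod 73)
12^64 ≡ 55^2 = 3025 ≡ 32 (mod 73)
12^128 ≡ 32^2 = 1024 ≡ 2 (mod 73)
12^256 ≡ 2^2 = 4 (mod 73)
12^512 ≡ 4^2 = 16 (mod 73)
12^1024 ≡ 16^2 = 256 ≡ 37 (mod 73)
12^2048 ≡ 37^2 = 1369 ≡ 55 (mod 73)
12^3972 = 12^2048 × 12^1024 × 12^512 × 12^256 × 12^128 × 12^4 ≡ 55 × 37 × 16 × 4 × 2 × 4 (mod 73).
Accumulate the product:
55 × 37 = 2035 ≡ 64
64 × 16 = 1024 ≡ 2
2 × 4 = 8
8 × 2 = 16
16 × 4 = 64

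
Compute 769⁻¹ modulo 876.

By the extended Euclidean algorithm:
876 = 1·769 + 107
769 = 7·107 + 20
107 = 5·20 + 7
20 = 2·7 + 6
7 = 1·6 + 1
6 = 6·1 + 0
gcd(769, 876) = 1, so the inverse exists.
Bézout: 1 = 115·876 − 131·769.
So 769⁻¹ ≡ −131 ≡ 745 (mod 876).

745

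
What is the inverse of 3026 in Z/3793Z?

Apply the Euclidean algorithm and back-substitute:
3793 = 1·3026 + 767
3026 = 3·767 + 725
767 = 1·725 + 42
725 = 17·42 + 11
42 = 3·11 + 9
11 = 1·9 + 2
9 = 4·2 + 1
2 = 2·1 + 0
gcd(3026, 3793) = 1, so the inverse exists.
Back-substitute for 1:
1 = 1·9 − 4·2
  = −4·11 + 5·9
  = 5·42 − 19·11
  = −19·725 + 328·42
  = 328·767 − 347·725
  = −347·3026 + 1369·767
  = 1369·3793 − 1716·3026
So 3026⁻¹ ≡ −1716 ≡ 2077 (mod 3793).

2077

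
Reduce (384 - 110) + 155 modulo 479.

429

384 - 110 = 274
274 + 155 = 429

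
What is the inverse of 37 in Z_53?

43

53 = 1*37 + 16
37 = 2*16 + 5
16 = 3*5 + 1
5 = 5*1 + 0
gcd(37, 53) = 1, so the inverse exists.
Back-substitute for 1:
1 = 1*16 − 3*5
  = −3*37 + 7*16
  = 7*53 − 10*37
So 37⁻¹ ≡ −10 ≡ 43 (mod 53).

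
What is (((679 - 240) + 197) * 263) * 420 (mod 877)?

679 - 240 = 439
439 + 197 = 636
636 * 263 = 167268 ≡ 638 (mod 877)
638 * 420 = 267960 ≡ 475 (mod 877)

475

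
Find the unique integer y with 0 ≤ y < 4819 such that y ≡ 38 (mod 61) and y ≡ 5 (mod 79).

953

61⁻¹ mod 79: 61·57 ≡ 1 (mod 79), so 61⁻¹ ≡ 57.
y = 38 + 61·((5 − 38)·57 mod 79) = 38 + 61·15 = 953.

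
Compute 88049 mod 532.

88049 = 165·532 + 269, so 88049 ≡ 269 (mod 532).

269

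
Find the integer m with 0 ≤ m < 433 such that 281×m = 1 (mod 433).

433 = 1·281 + 152
281 = 1·152 + 129
152 = 1·129 + 23
129 = 5·23 + 14
23 = 1·14 + 9
14 = 1·9 + 5
9 = 1·5 + 4
5 = 1·4 + 1
4 = 4·1 + 0
gcd(281, 433) = 1, so the inverse exists.
Back-substitute for 1:
1 = 1·5 − 1·4
  = −1·9 + 2·5
  = 2·14 − 3·9
  = −3·23 + 5·14
  = 5·129 − 28·23
  = −28·152 + 33·129
  = 33·281 − 61·152
  = −61·433 + 94·281
So 281⁻¹ ≡ 94 (mod 433).

94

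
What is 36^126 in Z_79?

36^1 ≡ 36 (mod 79)
36^2 ≡ 36^2 = 1296 ≡ 32 (mod 79)
36^4 ≡ 32^2 = 1024 ≡ 76 (mod 79)
36^8 ≡ 76^2 = 5776 ≡ 9 (mod 79)
36^16 ≡ 9^2 = 81 ≡ 2 (mod 79)
36^32 ≡ 2^2 = 4 (mod 79)
36^64 ≡ 4^2 = 16 (mod 79)
36^126 = 36^64 * 36^32 * 36^16 * 36^8 * 36^4 * 36^2 ≡ 16 * 4 * 2 * 9 * 76 * 32 (mod 79).
Accumulate the product:
16 * 4 = 64
64 * 2 = 128 ≡ 49
49 * 9 = 441 ≡ 46
46 * 76 = 3496 ≡ 20
20 * 32 = 640 ≡ 8

8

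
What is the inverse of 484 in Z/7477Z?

7477 = 15·484 + 217
484 = 2·217 + 50
217 = 4·50 + 17
50 = 2·17 + 16
17 = 1·16 + 1
16 = 16·1 + 0
gcd(484, 7477) = 1, so the inverse exists.
Back-substitute for 1:
1 = 1·17 − 1·16
  = −1·50 + 3·17
  = 3·217 − 13·50
  = −13·484 + 29·217
  = 29·7477 − 448·484
So 484⁻¹ ≡ −448 ≡ 7029 (mod 7477).

7029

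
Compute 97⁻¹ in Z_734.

507

Apply the Euclidean algorithm and back-substitute:
734 = 7·97 + 55
97 = 1·55 + 42
55 = 1·42 + 13
42 = 3·13 + 3
13 = 4·3 + 1
3 = 3·1 + 0
gcd(97, 734) = 1, so the inverse exists.
Back-substitute for 1:
1 = 1·13 − 4·3
  = −4·42 + 13·13
  = 13·55 − 17·42
  = −17·97 + 30·55
  = 30·734 − 227·97
So 97⁻¹ ≡ −227 ≡ 507 (mod 734).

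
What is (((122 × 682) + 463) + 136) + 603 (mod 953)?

542

122 × 682 = 83204 ≡ 293 (mod 953)
293 + 463 = 756
756 + 136 = 892
892 + 603 = 1495 ≡ 542 (mod 953)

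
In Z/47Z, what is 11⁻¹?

30

By the extended Euclidean algorithm:
47 = 4·11 + 3
11 = 3·3 + 2
3 = 1·2 + 1
2 = 2·1 + 0
gcd(11, 47) = 1, so the inverse exists.
Back-substitute for 1:
1 = 1·3 − 1·2
  = −1·11 + 4·3
  = 4·47 − 17·11
So 11⁻¹ ≡ −17 ≡ 30 (mod 47).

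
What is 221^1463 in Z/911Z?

By square-and-multiply:
221^1 ≡ 221 (mod 911)
221^2 ≡ 221^2 = 48841 ≡ 558 (mod 911)
221^4 ≡ 558^2 = 311364 ≡ 713 (mod 911)
221^8 ≡ 713^2 = 508369 ≡ 31 (mod 911)
221^16 ≡ 31^2 = 961 ≡ 50 (mod 911)
221^32 ≡ 50^2 = 2500 ≡ 678 (mod 911)
221^64 ≡ 678^2 = 459684 ≡ 540 (mod 911)
221^128 ≡ 540^2 = 291600 ≡ 80 (mod 911)
221^256 ≡ 80^2 = 6400 ≡ 23 (mod 911)
221^512 ≡ 23^2 = 529 (mod 911)
221^1024 ≡ 529^2 = 279841 ≡ 164 (mod 911)
221^1463 = 221^1024 × 221^256 × 221^128 × 221^32 × 221^16 × 221^4 × 221^2 × 221^1 ≡ 164 × 23 × 80 × 678 × 50 × 713 × 558 × 221 (mod 911).
Accumulate the product:
164 × 23 = 3772 ≡ 128
128 × 80 = 10240 ≡ 219
219 × 678 = 148482 ≡ 900
900 × 50 = 45000 ≡ 361
361 × 713 = 257393 ≡ 491
491 × 558 = 273978 ≡ 678
678 × 221 = 149838 ≡ 434

434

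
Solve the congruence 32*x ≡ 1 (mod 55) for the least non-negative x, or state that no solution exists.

gcd(32, 55) = 1, so a unique solution mod 55 exists.
32⁻¹ ≡ 43 (mod 55).
x ≡ 43*1 ≡ 43 (mod 55).

43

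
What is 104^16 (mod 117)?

Using repeated squaring:
104^1 ≡ 104 (mod 117)
104^2 ≡ 104^2 = 10816 ≡ 52 (mod 117)
104^4 ≡ 52^2 = 2704 ≡ 13 (mod 117)
104^8 ≡ 13^2 = 169 ≡ 52 (mod 117)
104^16 ≡ 52^2 = 2704 ≡ 13 (mod 117)
So 104^16 ≡ 13 (mod 117).

13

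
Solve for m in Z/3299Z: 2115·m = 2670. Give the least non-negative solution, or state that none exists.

516

gcd(2115, 3299) = 1, so a unique solution mod 3299 exists.
2115⁻¹ ≡ 2973 (mod 3299).
m ≡ 2973·2670 ≡ 516 (mod 3299).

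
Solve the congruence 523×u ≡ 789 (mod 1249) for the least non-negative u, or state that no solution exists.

gcd(523, 1249) = 1, so a unique solution mod 1249 exists.
523⁻¹ ≡ 363 (mod 1249).
u ≡ 363×789 ≡ 386 (mod 1249).

386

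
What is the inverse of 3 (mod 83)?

28

83 = 27*3 + 2
3 = 1*2 + 1
2 = 2*1 + 0
gcd(3, 83) = 1, so the inverse exists.
Back-substitute for 1:
1 = 1*3 − 1*2
  = −1*83 + 28*3
So 3⁻¹ ≡ 28 (mod 83).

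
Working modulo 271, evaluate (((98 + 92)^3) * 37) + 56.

228

98 + 92 = 190
(190)^3 ≡ 261 (mod 271)
261 * 37 = 9657 ≡ 172 (mod 271)
172 + 56 = 228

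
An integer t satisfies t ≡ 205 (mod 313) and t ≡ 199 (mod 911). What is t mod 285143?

183310

313⁻¹ mod 911: 313·358 ≡ 1 (mod 911), so 313⁻¹ ≡ 358.
t = 205 + 313·((199 − 205)·358 mod 911) = 205 + 313·585 = 183310.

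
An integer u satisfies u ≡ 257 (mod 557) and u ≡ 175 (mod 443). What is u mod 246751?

43146

557⁻¹ mod 443: 557*307 ≡ 1 (mod 443), so 557⁻¹ ≡ 307.
u = 257 + 557*((175 − 257)*307 mod 443) = 257 + 557*77 = 43146.
Check: 43146 mod 557 = 257, 43146 mod 443 = 175. ✓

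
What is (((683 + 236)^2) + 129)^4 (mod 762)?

683 + 236 = 919 ≡ 157 (mod 762)
(157)^2 ≡ 265 (mod 762)
265 + 129 = 394
(394)^4 ≡ 748 (mod 762)

748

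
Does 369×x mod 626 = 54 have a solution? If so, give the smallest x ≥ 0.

504

gcd(369, 626) = 1, so a unique solution mod 626 exists.
369⁻¹ ≡ 531 (mod 626).
x ≡ 531×54 ≡ 504 (mod 626).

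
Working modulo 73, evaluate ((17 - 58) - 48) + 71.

55

17 - 58 = -41 ≡ 32 (mod 73)
32 - 48 = -16 ≡ 57 (mod 73)
57 + 71 = 128 ≡ 55 (mod 73)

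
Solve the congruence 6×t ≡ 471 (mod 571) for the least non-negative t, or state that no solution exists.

gcd(6, 571) = 1, so a unique solution mod 571 exists.
6⁻¹ ≡ 476 (mod 571).
t ≡ 476×471 ≡ 364 (mod 571).

364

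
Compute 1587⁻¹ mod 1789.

1789 = 1×1587 + 202
1587 = 7×202 + 173
202 = 1×173 + 29
173 = 5×29 + 28
29 = 1×28 + 1
28 = 28×1 + 0
gcd(1587, 1789) = 1, so the inverse exists.
Back-substitute for 1:
1 = 1×29 − 1×28
  = −1×173 + 6×29
  = 6×202 − 7×173
  = −7×1587 + 55×202
  = 55×1789 − 62×1587
So 1587⁻¹ ≡ −62 ≡ 1727 (mod 1789).

1727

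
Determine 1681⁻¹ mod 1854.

643

By the extended Euclidean algorithm:
1854 = 1×1681 + 173
1681 = 9×173 + 124
173 = 1×124 + 49
124 = 2×49 + 26
49 = 1×26 + 23
26 = 1×23 + 3
23 = 7×3 + 2
3 = 1×2 + 1
2 = 2×1 + 0
gcd(1681, 1854) = 1, so the inverse exists.
Back-substitute for 1:
1 = 1×3 − 1×2
  = −1×23 + 8×3
  = 8×26 − 9×23
  = −9×49 + 17×26
  = 17×124 − 43×49
  = −43×173 + 60×124
  = 60×1681 − 583×173
  = −583×1854 + 643×1681
So 1681⁻¹ ≡ 643 (mod 1854).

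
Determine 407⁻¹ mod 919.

919 = 2×407 + 105
407 = 3×105 + 92
105 = 1×92 + 13
92 = 7×13 + 1
13 = 13×1 + 0
gcd(407, 919) = 1, so the inverse exists.
Bézout: 1 = −31×919 + 70×407.
So 407⁻¹ ≡ 70 (mod 919).

70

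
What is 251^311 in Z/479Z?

Compute successive squares:
311 in binary is 100110111, i.e. 311 = 256 + 32 + 16 + 4 + 2 + 1.
251^1 ≡ 251 (mod 479)
251^2 ≡ 251^2 = 63001 ≡ 252 (mod 479)
251^4 ≡ 252^2 = 63504 ≡ 276 (mod 479)
251^8 ≡ 276^2 = 76176 ≡ 15 (mod 479)
251^16 ≡ 15^2 = 225 (mod 479)
251^32 ≡ 225^2 = 50625 ≡ 330 (mod 479)
251^64 ≡ 330^2 = 108900 ≡ 167 (mod 479)
251^128 ≡ 167^2 = 27889 ≡ 107 (mod 479)
251^256 ≡ 107^2 = 11449 ≡ 432 (mod 479)
251^311 = 251^256 × 251^32 × 251^16 × 251^4 × 251^2 × 251^1 ≡ 432 × 330 × 225 × 276 × 252 × 251 (mod 479).
Accumulate the product:
432 × 330 = 142560 ≡ 297
297 × 225 = 66825 ≡ 244
244 × 276 = 67344 ≡ 284
284 × 252 = 71568 ≡ 197
197 × 251 = 49447 ≡ 110

110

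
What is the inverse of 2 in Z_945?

Run the extended Euclidean algorithm:
945 = 472·2 + 1
2 = 2·1 + 0
gcd(2, 945) = 1, so the inverse exists.
Back-substitute for 1:
1 = 1·945 − 472·2
So 2⁻¹ ≡ −472 ≡ 473 (mod 945).

473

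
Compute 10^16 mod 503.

Compute successive squares:
10^1 ≡ 10 (mod 503)
10^2 ≡ 10^2 = 100 (mod 503)
10^4 ≡ 100^2 = 10000 ≡ 443 (mod 503)
10^8 ≡ 443^2 = 196249 ≡ 79 (mod 503)
10^16 ≡ 79^2 = 6241 ≡ 205 (mod 503)
So 10^16 ≡ 205 (mod 503).

205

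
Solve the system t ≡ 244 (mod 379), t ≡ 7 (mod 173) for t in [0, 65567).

15404

379⁻¹ mod 173: 379*21 ≡ 1 (mod 173), so 379⁻¹ ≡ 21.
t = 244 + 379*((7 − 244)*21 mod 173) = 244 + 379*40 = 15404.
Check: 15404 mod 379 = 244, 15404 mod 173 = 7. ✓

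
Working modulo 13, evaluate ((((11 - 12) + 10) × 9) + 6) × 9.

11 - 12 = -1 ≡ 12 (mod 13)
12 + 10 = 22 ≡ 9 (mod 13)
9 × 9 = 81 ≡ 3 (mod 13)
3 + 6 = 9
9 × 9 = 81 ≡ 3 (mod 13)

3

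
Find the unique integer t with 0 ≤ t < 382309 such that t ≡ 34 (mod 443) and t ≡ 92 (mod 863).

351333

443⁻¹ mod 863: 443*713 ≡ 1 (mod 863), so 443⁻¹ ≡ 713.
t = 34 + 443*((92 − 34)*713 mod 863) = 34 + 443*793 = 351333.
Check: 351333 mod 443 = 34, 351333 mod 863 = 92. ✓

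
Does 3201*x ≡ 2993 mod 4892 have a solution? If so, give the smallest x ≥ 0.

gcd(3201, 4892) = 1, so a unique solution mod 4892 exists.
3201⁻¹ ≡ 1973 (mod 4892).
x ≡ 1973*2993 ≡ 545 (mod 4892).

545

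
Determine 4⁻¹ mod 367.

92

367 = 91*4 + 3
4 = 1*3 + 1
3 = 3*1 + 0
gcd(4, 367) = 1, so the inverse exists.
Back-substitute for 1:
1 = 1*4 − 1*3
  = −1*367 + 92*4
So 4⁻¹ ≡ 92 (mod 367).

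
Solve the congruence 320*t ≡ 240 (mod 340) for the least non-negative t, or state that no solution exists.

gcd(320, 340) = 20, and 20 | 240, so solutions exist.
Divide through by 20: 16*t ≡ 12 (mod 17).
16⁻¹ ≡ 16 (mod 17).
t ≡ 16*12 ≡ 5 (mod 17).
The smallest non-negative solution is t = 5.

5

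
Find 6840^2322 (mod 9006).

6840^1 ≡ 6840 (mod 9006)
6840^2 ≡ 6840^2 = 46785600 ≡ 8436 (mod 9006)
6840^4 ≡ 8436^2 = 71166096 ≡ 684 (mod 9006)
6840^8 ≡ 684^2 = 467856 ≡ 8550 (mod 9006)
6840^16 ≡ 8550^2 = 73102500 ≡ 798 (mod 9006)
6840^32 ≡ 798^2 = 636804 ≡ 6384 (mod 9006)
6840^64 ≡ 6384^2 = 40755456 ≡ 3306 (mod 9006)
6840^128 ≡ 3306^2 = 10929636 ≡ 5358 (mod 9006)
6840^256 ≡ 5358^2 = 28708164 ≡ 6042 (mod 9006)
6840^512 ≡ 6042^2 = 36505764 ≡ 4446 (mod 9006)
6840^1024 ≡ 4446^2 = 19766916 ≡ 7752 (mod 9006)
6840^2048 ≡ 7752^2 = 60093504 ≡ 5472 (mod 9006)
6840^2322 = 6840^2048 * 6840^256 * 6840^16 * 6840^2 ≡ 5472 * 6042 * 798 * 8436 (mod 9006).
Accumulate the product:
5472 * 6042 = 33061824 ≡ 798
798 * 798 = 636804 ≡ 6384
6384 * 8436 = 53855424 ≡ 8550

8550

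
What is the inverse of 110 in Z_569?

By the extended Euclidean algorithm:
569 = 5·110 + 19
110 = 5·19 + 15
19 = 1·15 + 4
15 = 3·4 + 3
4 = 1·3 + 1
3 = 3·1 + 0
gcd(110, 569) = 1, so the inverse exists.
Bézout: 1 = 29·569 − 150·110.
So 110⁻¹ ≡ −150 ≡ 419 (mod 569).

419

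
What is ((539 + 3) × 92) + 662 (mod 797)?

315

539 + 3 = 542
542 × 92 = 49864 ≡ 450 (mod 797)
450 + 662 = 1112 ≡ 315 (mod 797)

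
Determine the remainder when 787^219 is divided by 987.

916

Compute successive squares:
219 in binary is 11011011, i.e. 219 = 128 + 64 + 16 + 8 + 2 + 1.
787^1 ≡ 787 (mod 987)
787^2 ≡ 787^2 = 619369 ≡ 520 (mod 987)
787^4 ≡ 520^2 = 270400 ≡ 949 (mod 987)
787^8 ≡ 949^2 = 900601 ≡ 457 (mod 987)
787^16 ≡ 457^2 = 208849 ≡ 592 (mod 987)
787^32 ≡ 592^2 = 350464 ≡ 79 (mod 987)
787^64 ≡ 79^2 = 6241 ≡ 319 (mod 987)
787^128 ≡ 319^2 = 101761 ≡ 100 (mod 987)
787^219 = 787^128 * 787^64 * 787^16 * 787^8 * 787^2 * 787^1 ≡ 100 * 319 * 592 * 457 * 520 * 787 (mod 987).
Accumulate the product:
100 * 319 = 31900 ≡ 316
316 * 592 = 187072 ≡ 529
529 * 457 = 241753 ≡ 925
925 * 520 = 481000 ≡ 331
331 * 787 = 260497 ≡ 916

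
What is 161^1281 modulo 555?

356

1281 in binary is 10100000001, i.e. 1281 = 1024 + 256 + 1.
161^1 ≡ 161 (mod 555)
161^2 ≡ 161^2 = 25921 ≡ 391 (mod 555)
161^4 ≡ 391^2 = 152881 ≡ 256 (mod 555)
161^8 ≡ 256^2 = 65536 ≡ 46 (mod 555)
161^16 ≡ 46^2 = 2116 ≡ 451 (mod 555)
161^32 ≡ 451^2 = 203401 ≡ 271 (mod 555)
161^64 ≡ 271^2 = 73441 ≡ 181 (mod 555)
161^128 ≡ 181^2 = 32761 ≡ 16 (mod 555)
161^256 ≡ 16^2 = 256 (mod 555)
161^512 ≡ 256^2 = 65536 ≡ 46 (mod 555)
161^1024 ≡ 46^2 = 2116 ≡ 451 (mod 555)
161^1281 = 161^1024 × 161^256 × 161^1 ≡ 451 × 256 × 161 (mod 555).
Accumulate the product:
451 × 256 = 115456 ≡ 16
16 × 161 = 2576 ≡ 356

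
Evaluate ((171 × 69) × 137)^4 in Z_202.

171 × 69 = 11799 ≡ 83 (mod 202)
83 × 137 = 11371 ≡ 59 (mod 202)
(59)^4 ≡ 189 (mod 202)

189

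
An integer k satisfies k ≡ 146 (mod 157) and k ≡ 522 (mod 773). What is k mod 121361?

105650

157⁻¹ mod 773: 157×709 ≡ 1 (mod 773), so 157⁻¹ ≡ 709.
k = 146 + 157×((522 − 146)×709 mod 773) = 146 + 157×672 = 105650.
Check: 105650 mod 157 = 146, 105650 mod 773 = 522. ✓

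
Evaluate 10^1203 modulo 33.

10

10^1 ≡ 10 (mod 33)
10^2 ≡ 10^2 = 100 ≡ 1 (mod 33)
10^4 ≡ 1^2 = 1 (mod 33)
10^8 ≡ 1^2 = 1 (mod 33)
10^16 ≡ 1^2 = 1 (mod 33)
10^32 ≡ 1^2 = 1 (mod 33)
10^64 ≡ 1^2 = 1 (mod 33)
10^128 ≡ 1^2 = 1 (mod 33)
10^256 ≡ 1^2 = 1 (mod 33)
10^512 ≡ 1^2 = 1 (mod 33)
10^1024 ≡ 1^2 = 1 (mod 33)
10^1203 = 10^1024 * 10^128 * 10^32 * 10^16 * 10^2 * 10^1 ≡ 1 * 1 * 1 * 1 * 1 * 10 (mod 33).
Accumulate the product:
1 * 1 = 1
1 * 1 = 1
1 * 1 = 1
1 * 1 = 1
1 * 10 = 10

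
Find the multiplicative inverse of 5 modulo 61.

49

Apply the Euclidean algorithm and back-substitute:
61 = 12·5 + 1
5 = 5·1 + 0
gcd(5, 61) = 1, so the inverse exists.
Back-substitute for 1:
1 = 1·61 − 12·5
So 5⁻¹ ≡ −12 ≡ 49 (mod 61).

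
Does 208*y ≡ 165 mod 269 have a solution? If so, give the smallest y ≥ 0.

gcd(208, 269) = 1, so a unique solution mod 269 exists.
208⁻¹ ≡ 97 (mod 269).
y ≡ 97*165 ≡ 134 (mod 269).

134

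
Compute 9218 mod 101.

9218 = 91·101 + 27, so 9218 ≡ 27 (mod 101).

27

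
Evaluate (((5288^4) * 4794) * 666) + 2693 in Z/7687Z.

1072

(5288)^4 ≡ 5969 (mod 7687)
5969 * 4794 = 28615386 ≡ 4372 (mod 7687)
4372 * 666 = 2911752 ≡ 6066 (mod 7687)
6066 + 2693 = 8759 ≡ 1072 (mod 7687)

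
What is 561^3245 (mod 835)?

111

3245 in binary is 110010101101, i.e. 3245 = 2048 + 1024 + 128 + 32 + 8 + 4 + 1.
561^1 ≡ 561 (mod 835)
561^2 ≡ 561^2 = 314721 ≡ 761 (mod 835)
561^4 ≡ 761^2 = 579121 ≡ 466 (mod 835)
561^8 ≡ 466^2 = 217156 ≡ 56 (mod 835)
561^16 ≡ 56^2 = 3136 ≡ 631 (mod 835)
561^32 ≡ 631^2 = 398161 ≡ 701 (mod 835)
561^64 ≡ 701^2 = 491401 ≡ 421 (mod 835)
561^128 ≡ 421^2 = 177241 ≡ 221 (mod 835)
561^256 ≡ 221^2 = 48841 ≡ 411 (mod 835)
561^512 ≡ 411^2 = 168921 ≡ 251 (mod 835)
561^1024 ≡ 251^2 = 63001 ≡ 376 (mod 835)
561^2048 ≡ 376^2 = 141376 ≡ 261 (mod 835)
561^3245 = 561^2048 * 561^1024 * 561^128 * 561^32 * 561^8 * 561^4 * 561^1 ≡ 261 * 376 * 221 * 701 * 56 * 466 * 561 (mod 835).
Accumulate the product:
261 * 376 = 98136 ≡ 441
441 * 221 = 97461 ≡ 601
601 * 701 = 421301 ≡ 461
461 * 56 = 25816 ≡ 766
766 * 466 = 356956 ≡ 411
411 * 561 = 230571 ≡ 111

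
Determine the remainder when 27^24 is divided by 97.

96

By square-and-multiply:
24 in binary is 11000, i.e. 24 = 16 + 8.
27^1 ≡ 27 (mod 97)
27^2 ≡ 27^2 = 729 ≡ 50 (mod 97)
27^4 ≡ 50^2 = 2500 ≡ 75 (mod 97)
27^8 ≡ 75^2 = 5625 ≡ 96 (mod 97)
27^16 ≡ 96^2 = 9216 ≡ 1 (mod 97)
27^24 = 27^16 · 27^8 ≡ 1 · 96 (mod 97).
1 · 96 = 96 ≡ 96 (mod 97).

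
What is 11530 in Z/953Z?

11530 = 12×953 + 94, so 11530 ≡ 94 (mod 953).

94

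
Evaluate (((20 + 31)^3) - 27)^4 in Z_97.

20 + 31 = 51
(51)^3 ≡ 52 (mod 97)
52 - 27 = 25
(25)^4 ≡ 6 (mod 97)

6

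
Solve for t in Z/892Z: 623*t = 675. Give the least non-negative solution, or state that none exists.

gcd(623, 892) = 1, so a unique solution mod 892 exists.
623⁻¹ ≡ 63 (mod 892).
t ≡ 63*675 ≡ 601 (mod 892).

601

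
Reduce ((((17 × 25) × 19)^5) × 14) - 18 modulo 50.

32

17 × 25 = 425 ≡ 25 (mod 50)
25 × 19 = 475 ≡ 25 (mod 50)
(25)^5 ≡ 25 (mod 50)
25 × 14 = 350 ≡ 0 (mod 50)
0 - 18 = -18 ≡ 32 (mod 50)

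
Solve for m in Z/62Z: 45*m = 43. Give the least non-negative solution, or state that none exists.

gcd(45, 62) = 1, so a unique solution mod 62 exists.
45⁻¹ ≡ 51 (mod 62).
m ≡ 51*43 ≡ 23 (mod 62).

23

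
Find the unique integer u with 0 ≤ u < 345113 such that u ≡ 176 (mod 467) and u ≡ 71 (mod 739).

467⁻¹ mod 739: 467×595 ≡ 1 (mod 739), so 467⁻¹ ≡ 595.
u = 176 + 467×((71 − 176)×595 mod 739) = 176 + 467×340 = 158956.

158956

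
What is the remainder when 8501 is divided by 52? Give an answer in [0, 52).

25

8501 = 163·52 + 25, so 8501 ≡ 25 (mod 52).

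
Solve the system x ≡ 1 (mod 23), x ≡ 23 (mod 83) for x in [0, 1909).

23⁻¹ mod 83: 23·65 ≡ 1 (mod 83), so 23⁻¹ ≡ 65.
x = 1 + 23·((23 − 1)·65 mod 83) = 1 + 23·19 = 438.

438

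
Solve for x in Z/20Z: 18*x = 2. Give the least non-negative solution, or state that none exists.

9

gcd(18, 20) = 2, and 2 | 2, so solutions exist.
Divide through by 2: 9*x = 1 (mod 10).
9⁻¹ ≡ 9 (mod 10).
x ≡ 9*1 ≡ 9 (mod 10).
The smallest non-negative solution is x = 9.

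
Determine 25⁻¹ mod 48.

25

By the extended Euclidean algorithm:
48 = 1×25 + 23
25 = 1×23 + 2
23 = 11×2 + 1
2 = 2×1 + 0
gcd(25, 48) = 1, so the inverse exists.
Bézout: 1 = 12×48 − 23×25.
So 25⁻¹ ≡ −23 ≡ 25 (mod 48).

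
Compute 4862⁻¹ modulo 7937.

By the extended Euclidean algorithm:
7937 = 1·4862 + 3075
4862 = 1·3075 + 1787
3075 = 1·1787 + 1288
1787 = 1·1288 + 499
1288 = 2·499 + 290
499 = 1·290 + 209
290 = 1·209 + 81
209 = 2·81 + 47
81 = 1·47 + 34
47 = 1·34 + 13
34 = 2·13 + 8
13 = 1·8 + 5
8 = 1·5 + 3
5 = 1·3 + 2
3 = 1·2 + 1
2 = 2·1 + 0
gcd(4862, 7937) = 1, so the inverse exists.
Back-substitute for 1:
1 = 1·3 − 1·2
  = −1·5 + 2·3
  = 2·8 − 3·5
  = −3·13 + 5·8
  = 5·34 − 13·13
  = −13·47 + 18·34
  = 18·81 − 31·47
  = −31·209 + 80·81
  = 80·290 − 111·209
  = −111·499 + 191·290
  = 191·1288 − 493·499
  = −493·1787 + 684·1288
  = 684·3075 − 1177·1787
  = −1177·4862 + 1861·3075
  = 1861·7937 − 3038·4862
So 4862⁻¹ ≡ −3038 ≡ 4899 (mod 7937).

4899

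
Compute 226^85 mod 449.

150

85 in binary is 1010101, i.e. 85 = 64 + 16 + 4 + 1.
226^1 ≡ 226 (mod 449)
226^2 ≡ 226^2 = 51076 ≡ 339 (mod 449)
226^4 ≡ 339^2 = 114921 ≡ 426 (mod 449)
226^8 ≡ 426^2 = 181476 ≡ 80 (mod 449)
226^16 ≡ 80^2 = 6400 ≡ 114 (mod 449)
226^32 ≡ 114^2 = 12996 ≡ 424 (mod 449)
226^64 ≡ 424^2 = 179776 ≡ 176 (mod 449)
226^85 = 226^64 × 226^16 × 226^4 × 226^1 ≡ 176 × 114 × 426 × 226 (mod 449).
Accumulate the product:
176 × 114 = 20064 ≡ 308
308 × 426 = 131208 ≡ 100
100 × 226 = 22600 ≡ 150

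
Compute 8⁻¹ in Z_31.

By the extended Euclidean algorithm:
31 = 3·8 + 7
8 = 1·7 + 1
7 = 7·1 + 0
gcd(8, 31) = 1, so the inverse exists.
Back-substitute for 1:
1 = 1·8 − 1·7
  = −1·31 + 4·8
So 8⁻¹ ≡ 4 (mod 31).

4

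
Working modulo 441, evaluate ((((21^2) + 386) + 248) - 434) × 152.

412

(21)^2 ≡ 0 (mod 441)
0 + 386 = 386
386 + 248 = 634 ≡ 193 (mod 441)
193 - 434 = -241 ≡ 200 (mod 441)
200 × 152 = 30400 ≡ 412 (mod 441)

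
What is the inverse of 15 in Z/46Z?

46 = 3×15 + 1
15 = 15×1 + 0
gcd(15, 46) = 1, so the inverse exists.
Bézout: 1 = 1×46 − 3×15.
So 15⁻¹ ≡ −3 ≡ 43 (mod 46).

43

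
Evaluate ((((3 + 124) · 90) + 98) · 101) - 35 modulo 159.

95

3 + 124 = 127
127 · 90 = 11430 ≡ 141 (mod 159)
141 + 98 = 239 ≡ 80 (mod 159)
80 · 101 = 8080 ≡ 130 (mod 159)
130 - 35 = 95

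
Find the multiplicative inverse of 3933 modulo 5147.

5147 = 1×3933 + 1214
3933 = 3×1214 + 291
1214 = 4×291 + 50
291 = 5×50 + 41
50 = 1×41 + 9
41 = 4×9 + 5
9 = 1×5 + 4
5 = 1×4 + 1
4 = 4×1 + 0
gcd(3933, 5147) = 1, so the inverse exists.
Bézout: 1 = −865×5147 + 1132×3933.
So 3933⁻¹ ≡ 1132 (mod 5147).

1132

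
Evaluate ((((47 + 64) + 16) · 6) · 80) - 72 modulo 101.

86

47 + 64 = 111 ≡ 10 (mod 101)
10 + 16 = 26
26 · 6 = 156 ≡ 55 (mod 101)
55 · 80 = 4400 ≡ 57 (mod 101)
57 - 72 = -15 ≡ 86 (mod 101)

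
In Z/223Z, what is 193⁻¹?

223 = 1·193 + 30
193 = 6·30 + 13
30 = 2·13 + 4
13 = 3·4 + 1
4 = 4·1 + 0
gcd(193, 223) = 1, so the inverse exists.
Bézout: 1 = −45·223 + 52·193.
So 193⁻¹ ≡ 52 (mod 223).

52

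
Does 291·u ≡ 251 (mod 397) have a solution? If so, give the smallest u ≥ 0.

301

gcd(291, 397) = 1, so a unique solution mod 397 exists.
291⁻¹ ≡ 191 (mod 397).
u ≡ 191·251 ≡ 301 (mod 397).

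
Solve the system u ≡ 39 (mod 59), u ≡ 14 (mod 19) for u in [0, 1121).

59⁻¹ mod 19: 59×10 ≡ 1 (mod 19), so 59⁻¹ ≡ 10.
u = 39 + 59×((14 − 39)×10 mod 19) = 39 + 59×16 = 983.

983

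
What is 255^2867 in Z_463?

2867 in binary is 101100110011, i.e. 2867 = 2048 + 512 + 256 + 32 + 16 + 2 + 1.
255^1 ≡ 255 (mod 463)
255^2 ≡ 255^2 = 65025 ≡ 205 (mod 463)
255^4 ≡ 205^2 = 42025 ≡ 355 (mod 463)
255^8 ≡ 355^2 = 126025 ≡ 89 (mod 463)
255^16 ≡ 89^2 = 7921 ≡ 50 (mod 463)
255^32 ≡ 50^2 = 2500 ≡ 185 (mod 463)
255^64 ≡ 185^2 = 34225 ≡ 426 (mod 463)
255^128 ≡ 426^2 = 181476 ≡ 443 (mod 463)
255^256 ≡ 443^2 = 196249 ≡ 400 (mod 463)
255^512 ≡ 400^2 = 160000 ≡ 265 (mod 463)
255^1024 ≡ 265^2 = 70225 ≡ 312 (mod 463)
255^2048 ≡ 312^2 = 97344 ≡ 114 (mod 463)
255^2867 = 255^2048 × 255^512 × 255^256 × 255^32 × 255^16 × 255^2 × 255^1 ≡ 114 × 265 × 400 × 185 × 50 × 205 × 255 (mod 463).
Accumulate the product:
114 × 265 = 30210 ≡ 115
115 × 400 = 46000 ≡ 163
163 × 185 = 30155 ≡ 60
60 × 50 = 3000 ≡ 222
222 × 205 = 45510 ≡ 136
136 × 255 = 34680 ≡ 418

418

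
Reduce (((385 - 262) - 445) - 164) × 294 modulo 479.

337

385 - 262 = 123
123 - 445 = -322 ≡ 157 (mod 479)
157 - 164 = -7 ≡ 472 (mod 479)
472 × 294 = 138768 ≡ 337 (mod 479)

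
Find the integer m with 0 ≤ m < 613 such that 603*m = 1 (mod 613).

By the extended Euclidean algorithm:
613 = 1·603 + 10
603 = 60·10 + 3
10 = 3·3 + 1
3 = 3·1 + 0
gcd(603, 613) = 1, so the inverse exists.
Back-substitute for 1:
1 = 1·10 − 3·3
  = −3·603 + 181·10
  = 181·613 − 184·603
So 603⁻¹ ≡ −184 ≡ 429 (mod 613).

429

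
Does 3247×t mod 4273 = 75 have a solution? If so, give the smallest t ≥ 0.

gcd(3247, 4273) = 1, so a unique solution mod 4273 exists.
3247⁻¹ ≡ 354 (mod 4273).
t ≡ 354×75 ≡ 912 (mod 4273).

912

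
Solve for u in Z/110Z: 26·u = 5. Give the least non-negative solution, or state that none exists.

no solution

gcd(26, 110) = 2, and 2 does not divide 5.
So the congruence has no solution.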